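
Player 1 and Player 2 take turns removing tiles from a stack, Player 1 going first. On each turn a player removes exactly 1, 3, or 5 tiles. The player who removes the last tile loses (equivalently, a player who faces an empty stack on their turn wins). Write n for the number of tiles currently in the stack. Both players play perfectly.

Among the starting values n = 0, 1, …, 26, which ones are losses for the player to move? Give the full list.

1, 3, 5, 7, 9, 11, 13, 15, 17, 19, 21, 23, 25

Label each position W (a win for the player to move) or L (a loss). A position with no legal move is W; any other position is W exactly when some move reaches an L, and L when every move reaches a W.
n=0: no move; the opponent has just taken the last tile and therefore loses → W
n=1: L (sole option 0(W) is W)
n=2: W (go to 1, an L position)
n=3: L (options 2(W), 0(W) are all W)
n=4: W (go to 3, an L position)
n=5: L (options 4(W), 2(W), 0(W) are all W)
n=6: W (go to 5, an L position)
n=7: L (options 6(W), 4(W), 2(W) are all W)
n=8: W (go to 7, an L position)
n=9: L (options 8(W), 6(W), 4(W) are all W)
n=10: W (go to 9, an L position)
n=11: L (options 10(W), 8(W), 6(W) are all W)
n=12: W (go to 11, an L position)
n=13: L (options 12(W), 10(W), 8(W) are all W)
n=14: W (go to 13, an L position)
n=15: L (options 14(W), 12(W), 10(W) are all W)
n=16: W (go to 15, an L position)
n=17: L (options 16(W), 14(W), 12(W) are all W)
n=18: W (go to 17, an L position)
n=19: L (options 18(W), 16(W), 14(W) are all W)
n=20: W (go to 19, an L position)
n=21: L (options 20(W), 18(W), 16(W) are all W)
n=22: W (go to 21, an L position)
n=23: L (options 22(W), 20(W), 18(W) are all W)
n=24: W (go to 23, an L position)
n=25: L (options 24(W), 22(W), 20(W) are all W)
n=26: W (go to 25, an L position)
Reading off the rows marked L gives the requested list; there are 13 such values of n.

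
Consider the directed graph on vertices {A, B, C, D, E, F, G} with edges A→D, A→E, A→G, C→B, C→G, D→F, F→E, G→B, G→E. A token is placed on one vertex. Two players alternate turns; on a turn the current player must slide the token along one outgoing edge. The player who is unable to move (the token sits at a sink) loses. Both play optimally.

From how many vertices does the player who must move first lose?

3

Use the standard recursion: the mover loses at a terminal position; elsewhere, the mover wins exactly when some move hands the opponent an L position.
Every edge goes from a vertex to one that appears earlier in the order B, E, G, F, C, D, A, so processing vertices in that order labels each vertex after all of its successors.
B: no outgoing edge → L
E: no outgoing edge → L
G: can move to E, which is L ⇒ W
F: can move to E, which is L ⇒ W
C: can move to B, which is L ⇒ W
D: the only move is to F(W), a W ⇒ L
A: can move to D, which is L ⇒ W
The L vertices are B, D, E; that is 3 in all.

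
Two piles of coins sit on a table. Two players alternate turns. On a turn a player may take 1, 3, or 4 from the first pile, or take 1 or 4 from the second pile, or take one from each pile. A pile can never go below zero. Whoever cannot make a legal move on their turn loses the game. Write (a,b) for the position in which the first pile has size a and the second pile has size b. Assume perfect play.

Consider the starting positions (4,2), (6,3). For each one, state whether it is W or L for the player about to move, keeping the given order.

Work bottom-up. With no move the player to move loses. Otherwise the position is W if at least one move leads to an L position for the opponent, and L if every move leads to a W.
No move ever increases a pile, so every position that can arise here has a ≤ 6 and b ≤ 3; it is enough to label the cells with 0 ≤ a ≤ 6 and 0 ≤ b ≤ 3.
Every move lowers a or b (never raises either), so fill the grid row by row in increasing a, and left to right within a row: each cell's successors are then already labelled.
      b=0  b=1  b=2  b=3
a=0:    L    W    L    W
a=1:    W    W    W    W
a=2:    L    W    L    W
a=3:    W    W    W    W
a=4:    W    L    W    L
a=5:    W    W    W    W
a=6:    W    L    W    L
Cells with no legal move (terminal, hence L): (0,0).
The remaining L cells, each justified by listing all of its moves:
(0,2): the only move is to (0,1)(W), a W ⇒ L
(2,0): the only move is to (1,0)(W), a W ⇒ L
(2,2): moves to (1,2)(W), (2,1)(W), (1,1)(W); every one is W ⇒ L
(4,1): moves to (3,1)(W), (1,1)(W), (0,1)(W), (4,0)(W), (3,0)(W); every one is W ⇒ L
(4,3): moves to (3,3)(W), (1,3)(W), (0,3)(W), (4,2)(W), (3,2)(W); every one is W ⇒ L
(6,1): moves to (5,1)(W), (3,1)(W), (2,1)(W), (6,0)(W), (5,0)(W); every one is W ⇒ L
(6,3): moves to (5,3)(W), (3,3)(W), (2,3)(W), (6,2)(W), (5,2)(W); every one is W ⇒ L
Every other cell has at least one move into one of the L cells above, so it is W.
(4,2): the move to (0,2) reaches an L cell, so W
(6,3): one of the L cells justified above, so L

(4,2): W, (6,3): L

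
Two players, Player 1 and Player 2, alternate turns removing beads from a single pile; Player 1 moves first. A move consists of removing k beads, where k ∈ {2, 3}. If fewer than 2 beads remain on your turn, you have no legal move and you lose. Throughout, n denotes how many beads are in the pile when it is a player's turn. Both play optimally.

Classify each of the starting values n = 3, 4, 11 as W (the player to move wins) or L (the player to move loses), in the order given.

3: W, 4: W, 11: L

Label each position W (a win for the player to move) or L (a loss). A position with no legal move is L; any other position is W exactly when some move reaches an L, and L when every move reaches a W.
n=0: no move → L
n=1: no move → L
n=2: W (go to 0, an L position)
n=3: W (go to 1, an L position)
n=4: W (go to 1, an L position)
n=5: L (options 3(W), 2(W) are all W)
n=6: L (options 4(W), 3(W) are all W)
n=7: W (go to 5, an L position)
n=8: W (go to 6, an L position)
n=9: W (go to 6, an L position)
n=10: L (options 8(W), 7(W) are all W)
n=11: L (options 9(W), 8(W) are all W)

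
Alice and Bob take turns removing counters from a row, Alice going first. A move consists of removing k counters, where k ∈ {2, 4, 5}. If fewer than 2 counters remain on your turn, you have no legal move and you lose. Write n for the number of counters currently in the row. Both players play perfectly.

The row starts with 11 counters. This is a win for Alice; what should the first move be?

Remove 4, leaving 7.

Work bottom-up. With no move the player to move loses. Otherwise the position is W if at least one move leads to an L position for the opponent, and L if every move leads to a W.
n=0: no move → L
n=1: no move → L
n=2: →0(L), so W
n=3: →1(L), so W
n=4: →0(L), so W
n=5: →1(L), so W
n=6: →1(L), so W
n=7: →5(W), 3(W), 2(W) — all W, so L
n=8: →6(W), 4(W), 3(W) — all W, so L
n=9: →7(L), so W
n=10: →8(L), so W
n=11: →7(L), so W
From 11, the L positions reachable in one move are: 7.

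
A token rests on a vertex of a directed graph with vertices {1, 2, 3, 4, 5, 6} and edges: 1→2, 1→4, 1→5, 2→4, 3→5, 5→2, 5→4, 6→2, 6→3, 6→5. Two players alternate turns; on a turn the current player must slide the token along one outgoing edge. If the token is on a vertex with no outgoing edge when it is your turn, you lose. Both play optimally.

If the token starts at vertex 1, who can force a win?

The first player wins.

Compute win/loss labels from the base case upward. A position with no move is L. Any other position is W if it can reach an L in one move, else L.
Every edge goes from a vertex to one that appears earlier in the order 4, 2, 5, 3, 1, 6, so processing vertices in that order labels each vertex after all of its successors.
4: no outgoing edge → L
2: reaches L-position 4 → W
5: reaches L-position 4 → W
3: only reaches 5(W), which is W → L
1: reaches L-position 4 → W
6: reaches L-position 3 → W
From 1 the player to move can move to 4, reaching an L position.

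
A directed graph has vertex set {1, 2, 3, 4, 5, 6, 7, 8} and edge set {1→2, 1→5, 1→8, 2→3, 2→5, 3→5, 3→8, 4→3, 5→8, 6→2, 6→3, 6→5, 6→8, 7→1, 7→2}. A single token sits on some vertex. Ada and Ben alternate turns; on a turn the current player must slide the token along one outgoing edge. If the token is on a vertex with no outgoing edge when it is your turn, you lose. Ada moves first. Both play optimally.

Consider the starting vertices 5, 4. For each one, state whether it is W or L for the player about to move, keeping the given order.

Work bottom-up. With no move the player to move loses. Otherwise the position is W if at least one move leads to an L position for the opponent, and L if every move leads to a W.
Every edge goes from a vertex to one that appears earlier in the order 8, 5, 3, 2, 1, 6, 7, 4, so processing vertices in that order labels each vertex after all of its successors.
8: no outgoing edge → L
5: W (go to 8, an L position)
3: W (go to 8, an L position)
2: L (options 3(W), 5(W) are all W)
1: W (go to 2, an L position)
6: W (go to 2, an L position)
7: W (go to 2, an L position)
4: L (sole option 3(W) is W)

5: W, 4: L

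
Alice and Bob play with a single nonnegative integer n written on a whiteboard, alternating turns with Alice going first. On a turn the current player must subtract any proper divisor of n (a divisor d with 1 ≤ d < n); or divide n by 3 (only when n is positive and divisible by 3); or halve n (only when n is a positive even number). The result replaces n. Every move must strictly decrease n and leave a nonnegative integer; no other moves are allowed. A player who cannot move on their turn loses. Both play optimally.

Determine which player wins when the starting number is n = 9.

Label each position W (a win for the player to move) or L (a loss). A position with no legal move is L; any other position is W exactly when some move reaches an L, and L when every move reaches a W.
n=0: no move → L
n=1: no move → L
n=2: W (go to 1, an L position)
n=3: W (go to 1, an L position)
n=4: L (options 2(W), 3(W) are all W)
n=5: W (go to 4, an L position)
n=6: W (go to 4, an L position)
n=7: L (sole option 6(W) is W)
n=8: W (go to 4, an L position)
n=9: L (options 3(W), 6(W), 8(W) are all W)
The starting position 9 is L: whatever Alice does, the opponent receives a W position.

Bob wins.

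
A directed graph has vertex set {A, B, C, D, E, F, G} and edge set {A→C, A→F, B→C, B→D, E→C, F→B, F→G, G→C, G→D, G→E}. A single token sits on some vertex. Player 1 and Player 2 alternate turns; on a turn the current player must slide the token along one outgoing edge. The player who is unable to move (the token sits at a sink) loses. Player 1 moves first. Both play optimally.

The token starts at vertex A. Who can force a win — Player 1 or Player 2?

Build the W/L table. Terminal = L. A non-terminal position is W if it has a move to some L; otherwise it is L.
Every edge goes from a vertex to one that appears earlier in the order D, C, E, B, G, F, A, so processing vertices in that order labels each vertex after all of its successors.
D: no outgoing edge → L
C: no outgoing edge → L
E: can move to C, which is L ⇒ W
B: can move to C, which is L ⇒ W
G: can move to C, which is L ⇒ W
F: moves to G(W), B(W); every one is W ⇒ L
A: can move to F, which is L ⇒ W
From A Player 1 can move to F, reaching an L position.

Player 1 wins.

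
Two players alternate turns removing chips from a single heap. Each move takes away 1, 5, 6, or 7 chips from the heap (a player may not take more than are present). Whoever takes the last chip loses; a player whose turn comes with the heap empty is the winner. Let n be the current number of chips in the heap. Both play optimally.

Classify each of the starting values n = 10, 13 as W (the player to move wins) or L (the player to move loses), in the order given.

Work bottom-up. With no move the player to move wins. Otherwise the position is W if at least one move leads to an L position for the opponent, and L if every move leads to a W.
n=0: no move; the opponent has just taken the last chip and therefore loses → W
n=1: →0(W) only, which is W, so L
n=2: →1(L), so W
n=3: →2(W) only, which is W, so L
n=4: →3(L), so W
n=5: →4(W), 0(W) — all W, so L
n=6: →5(L), so W
n=7: →1(L), so W
n=8: →3(L), so W
n=9: →3(L), so W
n=10: →5(L), so W
n=11: →5(L), so W
n=12: →5(L), so W
n=13: →12(W), 8(W), 7(W), 6(W) — all W, so L

10: W, 13: L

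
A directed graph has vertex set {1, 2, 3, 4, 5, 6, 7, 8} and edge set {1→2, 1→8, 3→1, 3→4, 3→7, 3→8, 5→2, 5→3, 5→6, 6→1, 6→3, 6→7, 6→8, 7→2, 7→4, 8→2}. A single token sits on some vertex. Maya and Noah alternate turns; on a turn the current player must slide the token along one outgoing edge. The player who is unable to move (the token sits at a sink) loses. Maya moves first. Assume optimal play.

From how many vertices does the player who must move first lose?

Label each position W (a win for the player to move) or L (a loss). A position with no legal move is L; any other position is W exactly when some move reaches an L, and L when every move reaches a W.
Every edge goes from a vertex to one that appears earlier in the order 2, 4, 7, 8, 1, 3, 6, 5, so processing vertices in that order labels each vertex after all of its successors.
2: no outgoing edge → L
4: no outgoing edge → L
7: reaches L-position 4 → W
8: reaches L-position 2 → W
1: reaches L-position 2 → W
3: reaches L-position 4 → W
6: only reaches 3(W), 1(W), 8(W), 7(W), all W → L
5: reaches L-position 6 → W
The L vertices are 2, 4, 6; that is 3 in all.

3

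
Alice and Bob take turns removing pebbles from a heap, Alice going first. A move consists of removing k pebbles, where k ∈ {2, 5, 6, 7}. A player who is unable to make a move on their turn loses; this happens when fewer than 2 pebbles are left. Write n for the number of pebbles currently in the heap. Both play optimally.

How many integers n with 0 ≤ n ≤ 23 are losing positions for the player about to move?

Build the W/L table. Terminal = L. A non-terminal position is W if it has a move to some L; otherwise it is L.
n=0: no move → L
n=1: no move → L
n=2: reaches L-position 0 → W
n=3: reaches L-position 1 → W
n=4: only reaches 2(W), which is W → L
n=5: reaches L-position 0 → W
n=6: reaches L-position 4 → W
n=7: reaches L-position 1 → W
n=8: reaches L-position 1 → W
n=9: reaches L-position 4 → W
n=10: reaches L-position 4 → W
n=11: reaches L-position 4 → W
n=12: only reaches 10(W), 7(W), 6(W), 5(W), all W → L
n=13: only reaches 11(W), 8(W), 7(W), 6(W), all W → L
n=14: reaches L-position 12 → W
n=15: reaches L-position 13 → W
n=16: only reaches 14(W), 11(W), 10(W), 9(W), all W → L
n=17: reaches L-position 12 → W
n=18: reaches L-position 16 → W
n=19: reaches L-position 13 → W
n=20: reaches L-position 13 → W
n=21: reaches L-position 16 → W
n=22: reaches L-position 16 → W
n=23: reaches L-position 16 → W
L entries with 0 ≤ n ≤ 23: n = 0, 1, 4, 12, 13, 16; that makes 6.

6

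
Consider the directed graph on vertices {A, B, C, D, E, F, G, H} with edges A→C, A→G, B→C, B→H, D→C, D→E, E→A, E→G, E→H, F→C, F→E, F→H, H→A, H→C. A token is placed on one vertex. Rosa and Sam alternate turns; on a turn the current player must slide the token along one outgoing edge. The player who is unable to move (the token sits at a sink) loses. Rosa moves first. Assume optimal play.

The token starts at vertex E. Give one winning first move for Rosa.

Move to G.

Compute win/loss labels from the base case upward. A position with no move is L. Any other position is W if it can reach an L in one move, else L.
Every edge goes from a vertex to one that appears earlier in the order C, G, A, H, E, F, D, B, so processing vertices in that order labels each vertex after all of its successors.
C: no outgoing edge → L
G: no outgoing edge → L
A: can move to G, which is L ⇒ W
H: can move to C, which is L ⇒ W
E: can move to G, which is L ⇒ W
F: can move to C, which is L ⇒ W
D: can move to C, which is L ⇒ W
B: can move to C, which is L ⇒ W
From E, the L positions reachable in one move are: G.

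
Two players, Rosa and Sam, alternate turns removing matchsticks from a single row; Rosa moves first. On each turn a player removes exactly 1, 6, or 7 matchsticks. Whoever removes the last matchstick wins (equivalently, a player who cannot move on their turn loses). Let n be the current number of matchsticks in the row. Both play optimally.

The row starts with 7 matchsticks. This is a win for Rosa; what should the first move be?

Use the standard recursion: the mover loses at a terminal position; elsewhere, the mover wins exactly when some move hands the opponent an L position.
n=0: no move → L
n=1: W (go to 0, an L position)
n=2: L (sole option 1(W) is W)
n=3: W (go to 2, an L position)
n=4: L (sole option 3(W) is W)
n=5: W (go to 4, an L position)
n=6: W (go to 0, an L position)
n=7: W (go to 0, an L position)
From 7, the L positions reachable in one move are: 0.

Remove 7, leaving 0.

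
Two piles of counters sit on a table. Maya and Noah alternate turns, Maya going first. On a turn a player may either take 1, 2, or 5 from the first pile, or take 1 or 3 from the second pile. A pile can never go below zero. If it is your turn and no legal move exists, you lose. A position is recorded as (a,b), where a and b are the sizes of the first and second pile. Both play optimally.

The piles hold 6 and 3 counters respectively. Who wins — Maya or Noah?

Maya wins.

Work bottom-up. With no move the player to move loses. Otherwise the position is W if at least one move leads to an L position for the opponent, and L if every move leads to a W.
No move ever increases a pile, so every position that can arise here has a ≤ 6 and b ≤ 3; it is enough to label the cells with 0 ≤ a ≤ 6 and 0 ≤ b ≤ 3.
Every move lowers a or b (never raises either), so fill the grid row by row in increasing a, and left to right within a row: each cell's successors are then already labelled.
      b=0  b=1  b=2  b=3
a=0:    L    W    L    W
a=1:    W    L    W    L
a=2:    W    W    W    W
a=3:    L    W    L    W
a=4:    W    L    W    L
a=5:    W    W    W    W
a=6:    L    W    L    W
Cells with no legal move (terminal, hence L): (0,0).
The remaining L cells, each justified by listing all of its moves:
(0,2): only reaches (0,1)(W), which is W → L
(1,1): only reaches (0,1)(W), (1,0)(W), all W → L
(1,3): only reaches (0,3)(W), (1,2)(W), (1,0)(W), all W → L
(3,0): only reaches (2,0)(W), (1,0)(W), all W → L
(3,2): only reaches (2,2)(W), (1,2)(W), (3,1)(W), all W → L
(4,1): only reaches (3,1)(W), (2,1)(W), (4,0)(W), all W → L
(4,3): only reaches (3,3)(W), (2,3)(W), (4,2)(W), (4,0)(W), all W → L
(6,0): only reaches (5,0)(W), (4,0)(W), (1,0)(W), all W → L
(6,2): only reaches (5,2)(W), (4,2)(W), (1,2)(W), (6,1)(W), all W → L
Every other cell has at least one move into one of the L cells above, so it is W.
The starting position (6,3) is W: Maya should move to (4,3), handing over an L position.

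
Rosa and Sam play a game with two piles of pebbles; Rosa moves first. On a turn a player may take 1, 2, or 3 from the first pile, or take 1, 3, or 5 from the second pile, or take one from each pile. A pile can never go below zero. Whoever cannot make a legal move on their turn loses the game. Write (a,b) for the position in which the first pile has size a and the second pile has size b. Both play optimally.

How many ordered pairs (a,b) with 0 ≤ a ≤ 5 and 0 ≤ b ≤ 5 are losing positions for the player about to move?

9

Positions with no move are L. A position that does have a move is losing for the player to move precisely when every available move leads to a winning position for the opponent. Fill in the labels:
Every move lowers a or b (never raises either), so fill the grid row by row in increasing a, and left to right within a row: each cell's successors are then already labelled.
      b=0  b=1  b=2  b=3  b=4  b=5
a=0:    L    W    L    W    L    W
a=1:    W    W    W    W    W    W
a=2:    W    L    W    L    W    L
a=3:    W    W    W    W    W    W
a=4:    L    W    L    W    L    W
a=5:    W    W    W    W    W    W
Cells with no legal move (terminal, hence L): (0,0).
The remaining L cells, each justified by listing all of its moves:
(0,2): only reaches (0,1)(W), which is W → L
(0,4): only reaches (0,3)(W), (0,1)(W), all W → L
(2,1): only reaches (1,1)(W), (0,1)(W), (2,0)(W), (1,0)(W), all W → L
(2,3): only reaches (1,3)(W), (0,3)(W), (2,2)(W), (2,0)(W), (1,2)(W), all W → L
(2,5): only reaches (1,5)(W), (0,5)(W), (2,4)(W), (2,2)(W), (2,0)(W), (1,4)(W), all W → L
(4,0): only reaches (3,0)(W), (2,0)(W), (1,0)(W), all W → L
(4,2): only reaches (3,2)(W), (2,2)(W), (1,2)(W), (4,1)(W), (3,1)(W), all W → L
(4,4): only reaches (3,4)(W), (2,4)(W), (1,4)(W), (4,3)(W), (4,1)(W), (3,3)(W), all W → L
Every other cell has at least one move into one of the L cells above, so it is W.
L cells per row: a=0: 3, a=1: 0, a=2: 3, a=3: 0, a=4: 3, a=5: 0; total 9.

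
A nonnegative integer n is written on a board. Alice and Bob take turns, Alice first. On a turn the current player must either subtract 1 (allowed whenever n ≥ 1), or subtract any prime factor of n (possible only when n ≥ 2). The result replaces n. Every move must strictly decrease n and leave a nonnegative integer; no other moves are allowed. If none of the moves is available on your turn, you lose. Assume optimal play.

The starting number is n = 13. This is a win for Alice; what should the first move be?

Move to 0.

Work bottom-up. With no move the player to move loses. Otherwise the position is W if at least one move leads to an L position for the opponent, and L if every move leads to a W.
n=0: no move → L
n=1: W (go to 0, an L position)
n=2: W (go to 0, an L position)
n=3: W (go to 0, an L position)
n=4: L (options 2(W), 3(W) are all W)
n=5: W (go to 0, an L position)
n=6: W (go to 4, an L position)
n=7: W (go to 0, an L position)
n=8: L (options 6(W), 7(W) are all W)
n=9: W (go to 8, an L position)
n=10: W (go to 8, an L position)
n=11: W (go to 0, an L position)
n=12: L (options 9(W), 10(W), 11(W) are all W)
n=13: W (go to 0, an L position)
From 13, the L positions reachable in one move are: 0, 12. Any move reaching one of these is winning.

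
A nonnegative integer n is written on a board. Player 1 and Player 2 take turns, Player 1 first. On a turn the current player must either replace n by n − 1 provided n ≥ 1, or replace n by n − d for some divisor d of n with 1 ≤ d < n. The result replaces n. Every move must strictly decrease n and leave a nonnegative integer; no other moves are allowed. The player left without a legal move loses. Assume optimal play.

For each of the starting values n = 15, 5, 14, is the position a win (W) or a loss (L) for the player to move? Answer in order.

Use the standard recursion: the mover loses at a terminal position; elsewhere, the mover wins exactly when some move hands the opponent an L position.
n=0: no move → L
n=1: can move to 0, which is L ⇒ W
n=2: the only move is to 1(W), a W ⇒ L
n=3: can move to 2, which is L ⇒ W
n=4: can move to 2, which is L ⇒ W
n=5: the only move is to 4(W), a W ⇒ L
n=6: can move to 5, which is L ⇒ W
n=7: the only move is to 6(W), a W ⇒ L
n=8: can move to 7, which is L ⇒ W
n=9: moves to 6(W), 8(W); every one is W ⇒ L
n=10: can move to 5, which is L ⇒ W
n=11: the only move is to 10(W), a W ⇒ L
n=12: can move to 9, which is L ⇒ W
n=13: the only move is to 12(W), a W ⇒ L
n=14: can move to 7, which is L ⇒ W
n=15: moves to 10(W), 12(W), 14(W); every one is W ⇒ L

15: L, 5: L, 14: W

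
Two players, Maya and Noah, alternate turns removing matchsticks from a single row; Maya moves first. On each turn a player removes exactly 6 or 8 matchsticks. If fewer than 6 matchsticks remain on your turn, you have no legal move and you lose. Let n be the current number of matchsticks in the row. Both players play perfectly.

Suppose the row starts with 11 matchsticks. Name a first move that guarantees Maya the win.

Remove 6, leaving 5.

Label each position W (a win for the player to move) or L (a loss). A position with no legal move is L; any other position is W exactly when some move reaches an L, and L when every move reaches a W.
n=0: no move → L
n=1: no move → L
n=2: no move → L
n=3: no move → L
n=4: no move → L
n=5: no move → L
n=6: W (go to 0, an L position)
n=7: W (go to 1, an L position)
n=8: W (go to 2, an L position)
n=9: W (go to 3, an L position)
n=10: W (go to 4, an L position)
n=11: W (go to 5, an L position)
From 11, the L positions reachable in one move are: 5, 3. Any move reaching one of these is winning.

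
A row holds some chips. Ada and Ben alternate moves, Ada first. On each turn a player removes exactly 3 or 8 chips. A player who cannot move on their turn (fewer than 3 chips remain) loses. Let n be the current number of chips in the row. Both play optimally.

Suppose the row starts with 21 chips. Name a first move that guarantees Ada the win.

Classify positions by backward induction: terminal positions (no move available) are L. From any other position, the mover wins iff some move reaches an L.
n=0: no move → L
n=1: no move → L
n=2: no move → L
n=3: reaches L-position 0 → W
n=4: reaches L-position 1 → W
n=5: reaches L-position 2 → W
n=6: only reaches 3(W), which is W → L
n=7: only reaches 4(W), which is W → L
n=8: reaches L-position 0 → W
n=9: reaches L-position 6 → W
n=10: reaches L-position 7 → W
n=11: only reaches 8(W), 3(W), all W → L
n=12: only reaches 9(W), 4(W), all W → L
n=13: only reaches 10(W), 5(W), all W → L
n=14: reaches L-position 11 → W
n=15: reaches L-position 12 → W
n=16: reaches L-position 13 → W
n=17: only reaches 14(W), 9(W), all W → L
n=18: only reaches 15(W), 10(W), all W → L
n=19: reaches L-position 11 → W
n=20: reaches L-position 17 → W
n=21: reaches L-position 18 → W
From 21, the L positions reachable in one move are: 18, 13. Any move reaching one of these is winning.

Remove 3, leaving 18.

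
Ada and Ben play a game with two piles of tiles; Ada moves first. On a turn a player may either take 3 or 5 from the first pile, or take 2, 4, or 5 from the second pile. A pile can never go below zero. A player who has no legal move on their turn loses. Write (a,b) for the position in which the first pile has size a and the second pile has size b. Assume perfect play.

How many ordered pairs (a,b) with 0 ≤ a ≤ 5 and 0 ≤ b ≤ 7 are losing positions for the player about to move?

Label each position W (a win for the player to move) or L (a loss). A position with no legal move is L; any other position is W exactly when some move reaches an L, and L when every move reaches a W.
Every move lowers a or b (never raises either), so fill the grid row by row in increasing a, and left to right within a row: each cell's successors are then already labelled.
      b=0  b=1  b=2  b=3  b=4  b=5  b=6  b=7
a=0:    L    L    W    W    W    W    W    L
a=1:    L    L    W    W    W    W    W    L
a=2:    L    L    W    W    W    W    W    L
a=3:    W    W    L    L    W    W    W    W
a=4:    W    W    L    L    W    W    W    W
a=5:    W    W    L    L    W    W    W    W
Cells with no legal move (terminal, hence L): (0,0), (0,1), (1,0), (1,1), (2,0), (2,1).
The remaining L cells, each justified by listing all of its moves:
(0,7): moves to (0,5)(W), (0,3)(W), (0,2)(W); every one is W ⇒ L
(1,7): moves to (1,5)(W), (1,3)(W), (1,2)(W); every one is W ⇒ L
(2,7): moves to (2,5)(W), (2,3)(W), (2,2)(W); every one is W ⇒ L
(3,2): moves to (0,2)(W), (3,0)(W); every one is W ⇒ L
(3,3): moves to (0,3)(W), (3,1)(W); every one is W ⇒ L
(4,2): moves to (1,2)(W), (4,0)(W); every one is W ⇒ L
(4,3): moves to (1,3)(W), (4,1)(W); every one is W ⇒ L
(5,2): moves to (2,2)(W), (0,2)(W), (5,0)(W); every one is W ⇒ L
(5,3): moves to (2,3)(W), (0,3)(W), (5,1)(W); every one is W ⇒ L
Every other cell has at least one move into one of the L cells above, so it is W.
L cells per row: a=0: 3, a=1: 3, a=2: 3, a=3: 2, a=4: 2, a=5: 2; total 15.

15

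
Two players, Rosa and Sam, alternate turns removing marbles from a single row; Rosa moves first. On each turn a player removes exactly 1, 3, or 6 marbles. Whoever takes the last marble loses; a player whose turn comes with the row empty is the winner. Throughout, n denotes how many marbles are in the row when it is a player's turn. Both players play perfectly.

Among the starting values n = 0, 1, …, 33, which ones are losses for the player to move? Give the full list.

Build the W/L table. Terminal = W. A non-terminal position is W if it has a move to some L; otherwise it is L.
n=0: no move; the opponent has just taken the last marble and therefore loses → W
n=1: only reaches 0(W), which is W → L
n=2: reaches L-position 1 → W
n=3: only reaches 2(W), 0(W), all W → L
n=4: reaches L-position 3 → W
n=5: only reaches 4(W), 2(W), all W → L
n=6: reaches L-position 5 → W
n=7: reaches L-position 1 → W
n=8: reaches L-position 5 → W
n=9: reaches L-position 3 → W
n=10: only reaches 9(W), 7(W), 4(W), all W → L
n=11: reaches L-position 10 → W
n=12: only reaches 11(W), 9(W), 6(W), all W → L
n=13: reaches L-position 12 → W
n=14: only reaches 13(W), 11(W), 8(W), all W → L
n=15: reaches L-position 14 → W
n=16: reaches L-position 10 → W
n=17: reaches L-position 14 → W
n=18: reaches L-position 12 → W
n=19: only reaches 18(W), 16(W), 13(W), all W → L
n=20: reaches L-position 19 → W
n=21: only reaches 20(W), 18(W), 15(W), all W → L
n=22: reaches L-position 21 → W
n=23: only reaches 22(W), 20(W), 17(W), all W → L
n=24: reaches L-position 23 → W
n=25: reaches L-position 19 → W
n=26: reaches L-position 23 → W
n=27: reaches L-position 21 → W
n=28: only reaches 27(W), 25(W), 22(W), all W → L
n=29: reaches L-position 28 → W
n=30: only reaches 29(W), 27(W), 24(W), all W → L
n=31: reaches L-position 30 → W
n=32: only reaches 31(W), 29(W), 26(W), all W → L
n=33: reaches L-position 32 → W
Reading off the rows marked L gives the requested list; there are 12 such values of n.

1, 3, 5, 10, 12, 14, 19, 21, 23, 28, 30, 32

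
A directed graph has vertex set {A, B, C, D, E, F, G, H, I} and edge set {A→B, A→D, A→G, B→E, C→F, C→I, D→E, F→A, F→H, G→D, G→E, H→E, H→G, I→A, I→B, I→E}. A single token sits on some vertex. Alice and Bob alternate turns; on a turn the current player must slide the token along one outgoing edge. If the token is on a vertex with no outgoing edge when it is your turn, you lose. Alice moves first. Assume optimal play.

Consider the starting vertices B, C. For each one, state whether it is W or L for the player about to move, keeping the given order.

B: W, C: L

Compute win/loss labels from the base case upward. A position with no move is L. Any other position is W if it can reach an L in one move, else L.
Every edge goes from a vertex to one that appears earlier in the order E, D, G, H, B, A, F, I, C, so processing vertices in that order labels each vertex after all of its successors.
E: no outgoing edge → L
D: can move to E, which is L ⇒ W
G: can move to E, which is L ⇒ W
H: can move to E, which is L ⇒ W
B: can move to E, which is L ⇒ W
A: moves to B(W), G(W), D(W); every one is W ⇒ L
F: can move to A, which is L ⇒ W
I: can move to A, which is L ⇒ W
C: moves to I(W), F(W); every one is W ⇒ L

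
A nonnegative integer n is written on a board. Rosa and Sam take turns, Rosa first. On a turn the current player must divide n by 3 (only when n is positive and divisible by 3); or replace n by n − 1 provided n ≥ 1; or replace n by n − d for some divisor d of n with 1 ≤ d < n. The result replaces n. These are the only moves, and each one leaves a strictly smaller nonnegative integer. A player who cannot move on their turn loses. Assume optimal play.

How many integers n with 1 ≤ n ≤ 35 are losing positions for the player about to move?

Classify positions by backward induction: terminal positions (no move available) are L. From any other position, the mover wins iff some move reaches an L.
n=0: no move → L
n=1: W (go to 0, an L position)
n=2: L (sole option 1(W) is W)
n=3: W (go to 2, an L position)
n=4: W (go to 2, an L position)
n=5: L (sole option 4(W) is W)
n=6: W (go to 2, an L position)
n=7: L (sole option 6(W) is W)
n=8: W (go to 7, an L position)
n=9: L (options 3(W), 6(W), 8(W) are all W)
n=10: W (go to 5, an L position)
n=11: L (sole option 10(W) is W)
n=12: W (go to 9, an L position)
n=13: L (sole option 12(W) is W)
n=14: W (go to 7, an L position)
n=15: W (go to 5, an L position)
n=16: L (options 8(W), 12(W), 14(W), 15(W) are all W)
n=17: W (go to 16, an L position)
n=18: W (go to 9, an L position)
n=19: L (sole option 18(W) is W)
n=20: W (go to 16, an L position)
n=21: W (go to 7, an L position)
n=22: W (go to 11, an L position)
n=23: L (sole option 22(W) is W)
n=24: W (go to 16, an L position)
n=25: L (options 20(W), 24(W) are all W)
n=26: W (go to 13, an L position)
n=27: W (go to 9, an L position)
n=28: L (options 14(W), 21(W), 24(W), 26(W), 27(W) are all W)
n=29: W (go to 28, an L position)
n=30: W (go to 25, an L position)
n=31: L (sole option 30(W) is W)
n=32: W (go to 16, an L position)
n=33: W (go to 11, an L position)
n=34: L (options 17(W), 32(W), 33(W) are all W)
n=35: W (go to 28, an L position)
L entries with 1 ≤ n ≤ 35 (n=0 is outside the asked range and is not counted): n = 2, 5, 7, 9, 11, 13, 16, 19, 23, 25, 28, 31, 34; that makes 13.

13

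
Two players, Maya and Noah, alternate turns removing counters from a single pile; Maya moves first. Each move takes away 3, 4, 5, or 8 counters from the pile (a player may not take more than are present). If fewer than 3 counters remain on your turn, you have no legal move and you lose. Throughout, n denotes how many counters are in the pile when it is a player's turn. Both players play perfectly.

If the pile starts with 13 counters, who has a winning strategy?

Classify positions by backward induction: terminal positions (no move available) are L. From any other position, the mover wins iff some move reaches an L.
n=0: no move → L
n=1: no move → L
n=2: no move → L
n=3: reaches L-position 0 → W
n=4: reaches L-position 1 → W
n=5: reaches L-position 2 → W
n=6: reaches L-position 2 → W
n=7: reaches L-position 2 → W
n=8: reaches L-position 0 → W
n=9: reaches L-position 1 → W
n=10: reaches L-position 2 → W
n=11: only reaches 8(W), 7(W), 6(W), 3(W), all W → L
n=12: only reaches 9(W), 8(W), 7(W), 4(W), all W → L
n=13: only reaches 10(W), 9(W), 8(W), 5(W), all W → L
The starting position 13 is L: whatever Maya does, the opponent receives a W position.

Noah wins.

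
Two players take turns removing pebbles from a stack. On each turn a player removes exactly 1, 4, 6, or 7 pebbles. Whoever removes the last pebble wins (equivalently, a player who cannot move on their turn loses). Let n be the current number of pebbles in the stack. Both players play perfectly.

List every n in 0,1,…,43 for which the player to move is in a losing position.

Positions with no move are L. A position that does have a move is losing for the player to move precisely when every available move leads to a winning position for the opponent. Fill in the labels:
n=0: no move → L
n=1: can move to 0, which is L ⇒ W
n=2: the only move is to 1(W), a W ⇒ L
n=3: can move to 2, which is L ⇒ W
n=4: can move to 0, which is L ⇒ W
n=5: moves to 4(W), 1(W); every one is W ⇒ L
n=6: can move to 5, which is L ⇒ W
n=7: can move to 0, which is L ⇒ W
n=8: can move to 2, which is L ⇒ W
n=9: can move to 5, which is L ⇒ W
n=10: moves to 9(W), 6(W), 4(W), 3(W); every one is W ⇒ L
n=11: can move to 10, which is L ⇒ W
n=12: can move to 5, which is L ⇒ W
n=13: moves to 12(W), 9(W), 7(W), 6(W); every one is W ⇒ L
n=14: can move to 13, which is L ⇒ W
n=15: moves to 14(W), 11(W), 9(W), 8(W); every one is W ⇒ L
n=16: can move to 15, which is L ⇒ W
n=17: can move to 13, which is L ⇒ W
n=18: moves to 17(W), 14(W), 12(W), 11(W); every one is W ⇒ L
n=19: can move to 18, which is L ⇒ W
n=20: can move to 13, which is L ⇒ W
n=21: can move to 15, which is L ⇒ W
n=22: can move to 18, which is L ⇒ W
n=23: moves to 22(W), 19(W), 17(W), 16(W); every one is W ⇒ L
n=24: can move to 23, which is L ⇒ W
n=25: can move to 18, which is L ⇒ W
n=26: moves to 25(W), 22(W), 20(W), 19(W); every one is W ⇒ L
n=27: can move to 26, which is L ⇒ W
n=28: moves to 27(W), 24(W), 22(W), 21(W); every one is W ⇒ L
n=29: can move to 28, which is L ⇒ W
n=30: can move to 26, which is L ⇒ W
n=31: moves to 30(W), 27(W), 25(W), 24(W); every one is W ⇒ L
n=32: can move to 31, which is L ⇒ W
n=33: can move to 26, which is L ⇒ W
n=34: can move to 28, which is L ⇒ W
n=35: can move to 31, which is L ⇒ W
n=36: moves to 35(W), 32(W), 30(W), 29(W); every one is W ⇒ L
n=37: can move to 36, which is L ⇒ W
n=38: can move to 31, which is L ⇒ W
n=39: moves to 38(W), 35(W), 33(W), 32(W); every one is W ⇒ L
n=40: can move to 39, which is L ⇒ W
n=41: moves to 40(W), 37(W), 35(W), 34(W); every one is W ⇒ L
n=42: can move to 41, which is L ⇒ W
n=43: can move to 39, which is L ⇒ W
The losing starting values of n are exactly the entries labelled L in this table (14 of them).

0, 2, 5, 10, 13, 15, 18, 23, 26, 28, 31, 36, 39, 41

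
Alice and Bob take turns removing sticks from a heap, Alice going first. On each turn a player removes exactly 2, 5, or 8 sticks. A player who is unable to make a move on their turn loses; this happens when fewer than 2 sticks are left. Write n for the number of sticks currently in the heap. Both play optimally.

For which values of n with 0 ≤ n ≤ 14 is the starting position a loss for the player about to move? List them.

0, 1, 4, 7, 10, 11, 14

Build the W/L table. Terminal = L. A non-terminal position is W if it has a move to some L; otherwise it is L.
n=0: no move → L
n=1: no move → L
n=2: can move to 0, which is L ⇒ W
n=3: can move to 1, which is L ⇒ W
n=4: the only move is to 2(W), a W ⇒ L
n=5: can move to 0, which is L ⇒ W
n=6: can move to 4, which is L ⇒ W
n=7: moves to 5(W), 2(W); every one is W ⇒ L
n=8: can move to 0, which is L ⇒ W
n=9: can move to 7, which is L ⇒ W
n=10: moves to 8(W), 5(W), 2(W); every one is W ⇒ L
n=11: moves to 9(W), 6(W), 3(W); every one is W ⇒ L
n=12: can move to 10, which is L ⇒ W
n=13: can move to 11, which is L ⇒ W
n=14: moves to 12(W), 9(W), 6(W); every one is W ⇒ L
Reading off the rows marked L gives the requested list; there are 7 such values of n.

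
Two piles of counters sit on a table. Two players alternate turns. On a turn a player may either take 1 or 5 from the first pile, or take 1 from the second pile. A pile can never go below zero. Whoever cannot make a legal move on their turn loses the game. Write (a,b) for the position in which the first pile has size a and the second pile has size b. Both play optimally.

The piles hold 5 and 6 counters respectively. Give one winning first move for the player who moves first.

Compute win/loss labels from the base case upward. A position with no move is L. Any other position is W if it can reach an L in one move, else L.
No move ever increases a pile, so every position that can arise here has a ≤ 5 and b ≤ 6; it is enough to label the cells with 0 ≤ a ≤ 5 and 0 ≤ b ≤ 6.
Every move lowers a or b (never raises either), so fill the grid row by row in increasing a, and left to right within a row: each cell's successors are then already labelled.
      b=0  b=1  b=2  b=3  b=4  b=5  b=6
a=0:    L    W    L    W    L    W    L
a=1:    W    L    W    L    W    L    W
a=2:    L    W    L    W    L    W    L
a=3:    W    L    W    L    W    L    W
a=4:    L    W    L    W    L    W    L
a=5:    W    L    W    L    W    L    W
Cells with no legal move (terminal, hence L): (0,0).
The remaining L cells, each justified by listing all of its moves:
(0,2): L (sole option (0,1)(W) is W)
(0,4): L (sole option (0,3)(W) is W)
(0,6): L (sole option (0,5)(W) is W)
(1,1): L (options (0,1)(W), (1,0)(W) are all W)
(1,3): L (options (0,3)(W), (1,2)(W) are all W)
(1,5): L (options (0,5)(W), (1,4)(W) are all W)
(2,0): L (sole option (1,0)(W) is W)
(2,2): L (options (1,2)(W), (2,1)(W) are all W)
(2,4): L (options (1,4)(W), (2,3)(W) are all W)
(2,6): L (options (1,6)(W), (2,5)(W) are all W)
(3,1): L (options (2,1)(W), (3,0)(W) are all W)
(3,3): L (options (2,3)(W), (3,2)(W) are all W)
(3,5): L (options (2,5)(W), (3,4)(W) are all W)
(4,0): L (sole option (3,0)(W) is W)
(4,2): L (options (3,2)(W), (4,1)(W) are all W)
(4,4): L (options (3,4)(W), (4,3)(W) are all W)
(4,6): L (options (3,6)(W), (4,5)(W) are all W)
(5,1): L (options (4,1)(W), (0,1)(W), (5,0)(W) are all W)
(5,3): L (options (4,3)(W), (0,3)(W), (5,2)(W) are all W)
(5,5): L (options (4,5)(W), (0,5)(W), (5,4)(W) are all W)
Every other cell has at least one move into one of the L cells above, so it is W.
From (5,6), the L positions reachable in one move are: (4,6), (0,6), (5,5). Any move reaching one of these is winning.

Move to (4,6).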